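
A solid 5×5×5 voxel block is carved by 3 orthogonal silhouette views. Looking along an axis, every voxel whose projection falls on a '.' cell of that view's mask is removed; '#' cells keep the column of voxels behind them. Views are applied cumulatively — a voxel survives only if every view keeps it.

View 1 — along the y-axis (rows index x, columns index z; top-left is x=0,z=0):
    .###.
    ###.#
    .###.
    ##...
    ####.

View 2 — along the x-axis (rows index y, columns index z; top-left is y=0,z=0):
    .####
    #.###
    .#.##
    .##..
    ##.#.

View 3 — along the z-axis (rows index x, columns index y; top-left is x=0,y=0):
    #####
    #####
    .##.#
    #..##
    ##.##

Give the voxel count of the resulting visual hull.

full grid |V| = 125
V1 y: intersect with XZ mask (16 set) -- 80 left
V2 x: intersect with YZ mask (16 set) -- 53 left
V3 z: intersect with XY mask (20 set) -- 44 left

|visual hull| = 44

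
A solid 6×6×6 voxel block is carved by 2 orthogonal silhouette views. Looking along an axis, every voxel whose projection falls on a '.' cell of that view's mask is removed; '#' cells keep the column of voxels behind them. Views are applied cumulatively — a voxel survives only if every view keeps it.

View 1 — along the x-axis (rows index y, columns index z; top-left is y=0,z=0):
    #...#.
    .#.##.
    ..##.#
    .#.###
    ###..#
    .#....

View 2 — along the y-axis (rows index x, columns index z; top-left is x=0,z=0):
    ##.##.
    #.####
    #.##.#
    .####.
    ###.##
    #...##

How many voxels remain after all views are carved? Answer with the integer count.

start: 6×6×6 = 216 voxels
[1] x-view keeps 17 columns → grid now 102
[2] y-view keeps 25 columns → grid now 69

69 voxels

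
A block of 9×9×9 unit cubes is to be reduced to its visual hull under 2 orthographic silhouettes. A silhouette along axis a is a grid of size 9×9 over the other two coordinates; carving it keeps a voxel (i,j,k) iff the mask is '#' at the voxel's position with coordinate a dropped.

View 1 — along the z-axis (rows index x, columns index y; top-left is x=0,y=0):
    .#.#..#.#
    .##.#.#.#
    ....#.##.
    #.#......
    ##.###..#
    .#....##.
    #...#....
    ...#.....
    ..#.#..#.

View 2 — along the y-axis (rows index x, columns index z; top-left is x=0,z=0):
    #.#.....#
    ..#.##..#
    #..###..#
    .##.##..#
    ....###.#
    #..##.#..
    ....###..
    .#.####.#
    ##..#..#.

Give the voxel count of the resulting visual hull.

voxel count = 117

full grid |V| = 729
carve view 1 (along z, XY-mask fill 29/81): 261 voxels remain
carve view 2 (along y, XZ-mask fill 38/81): 117 voxels remain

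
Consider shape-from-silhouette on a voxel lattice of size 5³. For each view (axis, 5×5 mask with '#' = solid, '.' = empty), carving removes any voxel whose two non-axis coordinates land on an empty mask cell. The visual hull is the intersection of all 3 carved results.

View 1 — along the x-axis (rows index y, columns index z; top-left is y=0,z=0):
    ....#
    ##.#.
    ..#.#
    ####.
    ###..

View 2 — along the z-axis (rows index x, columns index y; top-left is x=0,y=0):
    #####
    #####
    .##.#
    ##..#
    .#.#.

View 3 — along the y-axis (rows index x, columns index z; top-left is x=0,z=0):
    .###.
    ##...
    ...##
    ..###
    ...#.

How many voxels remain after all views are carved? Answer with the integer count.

full grid |V| = 125
[1] x-view keeps 13 columns → grid now 65
[2] z-view keeps 18 columns → grid now 48
[3] y-view keeps 11 columns → grid now 21

21 voxels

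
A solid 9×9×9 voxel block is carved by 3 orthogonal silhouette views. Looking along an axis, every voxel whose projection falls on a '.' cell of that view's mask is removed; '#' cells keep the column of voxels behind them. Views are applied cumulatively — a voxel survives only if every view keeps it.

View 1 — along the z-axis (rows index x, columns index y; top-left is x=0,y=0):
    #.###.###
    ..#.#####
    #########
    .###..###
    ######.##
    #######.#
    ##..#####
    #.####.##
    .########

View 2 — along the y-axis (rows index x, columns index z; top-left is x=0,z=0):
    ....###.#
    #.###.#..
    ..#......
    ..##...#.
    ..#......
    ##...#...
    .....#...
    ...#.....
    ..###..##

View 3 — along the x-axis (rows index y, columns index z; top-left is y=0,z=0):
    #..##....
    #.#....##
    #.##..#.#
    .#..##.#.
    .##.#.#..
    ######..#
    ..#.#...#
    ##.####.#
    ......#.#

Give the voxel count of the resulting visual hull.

before carving: 729 voxels (9×9×9)
[1] z-view keeps 66 columns → grid now 594
[2] y-view keeps 24 columns → grid now 171
[3] x-view keeps 39 columns → grid now 85

|visual hull| = 85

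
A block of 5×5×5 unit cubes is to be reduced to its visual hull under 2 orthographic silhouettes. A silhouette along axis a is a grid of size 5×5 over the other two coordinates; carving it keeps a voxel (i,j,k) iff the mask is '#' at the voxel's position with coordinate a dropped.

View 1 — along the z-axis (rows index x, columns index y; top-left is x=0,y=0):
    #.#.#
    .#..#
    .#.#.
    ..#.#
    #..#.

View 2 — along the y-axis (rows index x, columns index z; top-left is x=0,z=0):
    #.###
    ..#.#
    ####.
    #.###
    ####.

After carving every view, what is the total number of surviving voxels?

start: 5×5×5 = 125 voxels
step 1: project along z, AND mask (11/25) → |grid| = 55
step 2: project along y, AND mask (18/25) → |grid| = 40

remaining voxels: 40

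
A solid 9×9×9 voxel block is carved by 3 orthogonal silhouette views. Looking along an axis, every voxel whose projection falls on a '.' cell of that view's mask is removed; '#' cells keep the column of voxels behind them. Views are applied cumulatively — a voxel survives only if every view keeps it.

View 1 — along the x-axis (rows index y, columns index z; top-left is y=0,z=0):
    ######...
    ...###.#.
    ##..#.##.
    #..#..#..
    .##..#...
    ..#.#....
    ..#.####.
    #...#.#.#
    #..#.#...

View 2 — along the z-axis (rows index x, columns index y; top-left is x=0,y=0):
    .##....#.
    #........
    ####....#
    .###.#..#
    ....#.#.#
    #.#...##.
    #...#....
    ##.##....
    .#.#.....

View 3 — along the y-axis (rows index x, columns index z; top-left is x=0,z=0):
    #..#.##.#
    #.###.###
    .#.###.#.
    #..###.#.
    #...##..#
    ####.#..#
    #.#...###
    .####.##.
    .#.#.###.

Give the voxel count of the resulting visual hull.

full grid |V| = 729
step 1: project along x, AND mask (35/81) → |grid| = 315
step 2: project along z, AND mask (29/81) → |grid| = 120
step 3: project along y, AND mask (48/81) → |grid| = 73

73 voxels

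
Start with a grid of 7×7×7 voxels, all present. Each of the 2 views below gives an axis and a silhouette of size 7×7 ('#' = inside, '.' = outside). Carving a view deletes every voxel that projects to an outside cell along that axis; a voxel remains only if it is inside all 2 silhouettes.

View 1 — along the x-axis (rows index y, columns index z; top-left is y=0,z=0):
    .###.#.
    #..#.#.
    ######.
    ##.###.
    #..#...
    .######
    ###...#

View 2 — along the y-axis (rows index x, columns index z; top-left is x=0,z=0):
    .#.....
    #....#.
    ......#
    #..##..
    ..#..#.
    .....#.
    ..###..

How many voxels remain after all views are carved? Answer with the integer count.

voxel count = 58

before carving: 343 voxels (7×7×7)
[1] x-view keeps 30 columns → grid now 210
[2] y-view keeps 13 columns → grid now 58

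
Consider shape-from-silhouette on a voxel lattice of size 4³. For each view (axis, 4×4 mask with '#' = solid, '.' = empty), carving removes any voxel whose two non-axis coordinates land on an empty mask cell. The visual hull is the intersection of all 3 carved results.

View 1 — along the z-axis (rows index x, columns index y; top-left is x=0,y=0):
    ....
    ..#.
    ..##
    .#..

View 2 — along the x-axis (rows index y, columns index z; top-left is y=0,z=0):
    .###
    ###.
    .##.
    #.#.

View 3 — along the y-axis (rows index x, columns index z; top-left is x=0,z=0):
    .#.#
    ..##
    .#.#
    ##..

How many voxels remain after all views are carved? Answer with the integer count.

before carving: 64 voxels (4×4×4)
[1] z-view keeps 4 columns → grid now 16
[2] x-view keeps 10 columns → grid now 9
[3] y-view keeps 8 columns → grid now 4

|visual hull| = 4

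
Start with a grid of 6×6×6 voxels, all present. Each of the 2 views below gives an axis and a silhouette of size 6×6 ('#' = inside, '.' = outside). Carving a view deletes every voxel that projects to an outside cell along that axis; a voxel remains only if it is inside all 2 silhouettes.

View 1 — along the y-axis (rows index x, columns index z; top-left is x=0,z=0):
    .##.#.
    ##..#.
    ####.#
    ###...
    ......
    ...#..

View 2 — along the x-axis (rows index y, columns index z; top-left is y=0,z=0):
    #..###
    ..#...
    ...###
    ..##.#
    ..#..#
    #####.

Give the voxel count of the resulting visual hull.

40 voxels

before carving: 216 voxels (6×6×6)
carve view 1 (along y, XZ-mask fill 15/36): 90 voxels remain
carve view 2 (along x, YZ-mask fill 18/36): 40 voxels remain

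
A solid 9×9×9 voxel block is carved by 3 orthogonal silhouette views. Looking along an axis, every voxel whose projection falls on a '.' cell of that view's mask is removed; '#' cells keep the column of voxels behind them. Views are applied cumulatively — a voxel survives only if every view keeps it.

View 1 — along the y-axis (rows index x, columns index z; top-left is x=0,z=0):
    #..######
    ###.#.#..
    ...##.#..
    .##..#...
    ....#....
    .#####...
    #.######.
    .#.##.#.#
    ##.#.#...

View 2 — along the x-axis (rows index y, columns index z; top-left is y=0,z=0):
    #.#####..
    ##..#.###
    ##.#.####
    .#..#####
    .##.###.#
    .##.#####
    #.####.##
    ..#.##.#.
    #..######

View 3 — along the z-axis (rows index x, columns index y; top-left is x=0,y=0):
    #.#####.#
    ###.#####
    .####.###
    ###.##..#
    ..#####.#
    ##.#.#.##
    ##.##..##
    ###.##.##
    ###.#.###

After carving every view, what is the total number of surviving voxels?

start: 9×9×9 = 729 voxels
[1] y-view keeps 40 columns → grid now 360
[2] x-view keeps 56 columns → grid now 248
[3] z-view keeps 60 columns → grid now 185

185 voxels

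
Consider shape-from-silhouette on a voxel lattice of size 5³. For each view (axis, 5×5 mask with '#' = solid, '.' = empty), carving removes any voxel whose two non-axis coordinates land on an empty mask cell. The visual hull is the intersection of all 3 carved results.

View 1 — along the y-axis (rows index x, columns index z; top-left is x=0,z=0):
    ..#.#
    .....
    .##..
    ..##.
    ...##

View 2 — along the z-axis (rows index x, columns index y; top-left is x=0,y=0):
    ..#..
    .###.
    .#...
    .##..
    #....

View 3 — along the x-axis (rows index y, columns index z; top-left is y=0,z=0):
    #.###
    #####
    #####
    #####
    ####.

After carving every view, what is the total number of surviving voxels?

voxel count = 10

start: 5×5×5 = 125 voxels
V1 y: intersect with XZ mask (8 set) -- 40 left
V2 z: intersect with XY mask (8 set) -- 10 left
V3 x: intersect with YZ mask (23 set) -- 10 left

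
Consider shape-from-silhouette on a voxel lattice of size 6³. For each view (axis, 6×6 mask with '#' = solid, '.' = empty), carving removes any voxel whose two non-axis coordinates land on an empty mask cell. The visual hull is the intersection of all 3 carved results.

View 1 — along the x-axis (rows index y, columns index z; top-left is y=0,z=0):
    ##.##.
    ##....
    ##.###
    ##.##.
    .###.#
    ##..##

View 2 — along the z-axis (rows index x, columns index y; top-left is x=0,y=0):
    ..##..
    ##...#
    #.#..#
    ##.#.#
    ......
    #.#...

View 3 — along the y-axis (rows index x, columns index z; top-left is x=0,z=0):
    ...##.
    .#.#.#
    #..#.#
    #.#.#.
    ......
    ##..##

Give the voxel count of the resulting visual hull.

start: 6×6×6 = 216 voxels
V1 x: intersect with YZ mask (23 set) -- 138 left
V2 z: intersect with XY mask (14 set) -- 55 left
V3 y: intersect with XZ mask (15 set) -- 30 left

|visual hull| = 30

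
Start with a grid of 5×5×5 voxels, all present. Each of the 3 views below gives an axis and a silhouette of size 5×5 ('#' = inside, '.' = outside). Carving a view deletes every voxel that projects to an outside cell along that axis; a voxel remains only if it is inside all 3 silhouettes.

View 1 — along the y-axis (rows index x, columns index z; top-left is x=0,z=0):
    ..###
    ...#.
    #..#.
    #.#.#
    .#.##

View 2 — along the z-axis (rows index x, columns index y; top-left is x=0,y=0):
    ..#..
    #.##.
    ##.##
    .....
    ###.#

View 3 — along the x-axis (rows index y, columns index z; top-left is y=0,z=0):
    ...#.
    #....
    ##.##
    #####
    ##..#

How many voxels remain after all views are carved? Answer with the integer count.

full grid |V| = 125
carve view 1 (along y, XZ-mask fill 12/25): 60 voxels remain
carve view 2 (along z, XY-mask fill 12/25): 26 voxels remain
carve view 3 (along x, YZ-mask fill 14/25): 16 voxels remain

remaining voxels: 16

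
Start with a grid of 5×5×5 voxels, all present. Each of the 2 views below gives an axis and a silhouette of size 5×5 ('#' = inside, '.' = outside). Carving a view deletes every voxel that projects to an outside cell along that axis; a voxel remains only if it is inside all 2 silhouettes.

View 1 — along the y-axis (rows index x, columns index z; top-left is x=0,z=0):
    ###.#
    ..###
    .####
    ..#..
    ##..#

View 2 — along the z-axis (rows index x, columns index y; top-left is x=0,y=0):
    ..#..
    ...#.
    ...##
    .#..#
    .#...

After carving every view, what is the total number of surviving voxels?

voxel count = 20

initial block: 5^3 = 125
carve view 1 (along y, XZ-mask fill 15/25): 75 voxels remain
carve view 2 (along z, XY-mask fill 7/25): 20 voxels remain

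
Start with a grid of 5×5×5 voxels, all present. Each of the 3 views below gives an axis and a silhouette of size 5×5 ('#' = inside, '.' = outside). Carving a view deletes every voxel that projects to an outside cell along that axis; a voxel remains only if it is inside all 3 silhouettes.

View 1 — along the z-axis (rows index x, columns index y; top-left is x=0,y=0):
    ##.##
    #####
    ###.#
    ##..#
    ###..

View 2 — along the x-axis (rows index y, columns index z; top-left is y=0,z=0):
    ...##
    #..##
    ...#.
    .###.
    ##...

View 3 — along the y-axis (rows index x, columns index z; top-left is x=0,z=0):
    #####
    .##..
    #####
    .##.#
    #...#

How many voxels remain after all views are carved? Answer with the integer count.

|visual hull| = 27

full grid |V| = 125
after view 1 [z-axis, 19 of 25 cells solid] → remaining = 95
after view 2 [x-axis, 11 of 25 cells solid] → remaining = 42
after view 3 [y-axis, 17 of 25 cells solid] → remaining = 27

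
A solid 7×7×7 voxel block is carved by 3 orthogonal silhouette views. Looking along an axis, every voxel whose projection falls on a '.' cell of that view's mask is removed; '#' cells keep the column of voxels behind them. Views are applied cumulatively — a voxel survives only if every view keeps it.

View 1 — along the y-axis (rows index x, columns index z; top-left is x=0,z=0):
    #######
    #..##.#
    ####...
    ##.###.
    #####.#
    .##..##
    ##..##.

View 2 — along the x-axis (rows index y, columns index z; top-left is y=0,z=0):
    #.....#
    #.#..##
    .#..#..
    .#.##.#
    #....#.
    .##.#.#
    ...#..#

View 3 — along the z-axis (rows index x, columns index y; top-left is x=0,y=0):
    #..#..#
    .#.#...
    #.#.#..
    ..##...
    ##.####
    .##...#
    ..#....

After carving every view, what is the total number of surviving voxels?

initial block: 7^3 = 343
V1 y: intersect with XZ mask (34 set) -- 238 left
V2 x: intersect with YZ mask (20 set) -- 97 left
V3 z: intersect with XY mask (20 set) -- 44 left

remaining voxels: 44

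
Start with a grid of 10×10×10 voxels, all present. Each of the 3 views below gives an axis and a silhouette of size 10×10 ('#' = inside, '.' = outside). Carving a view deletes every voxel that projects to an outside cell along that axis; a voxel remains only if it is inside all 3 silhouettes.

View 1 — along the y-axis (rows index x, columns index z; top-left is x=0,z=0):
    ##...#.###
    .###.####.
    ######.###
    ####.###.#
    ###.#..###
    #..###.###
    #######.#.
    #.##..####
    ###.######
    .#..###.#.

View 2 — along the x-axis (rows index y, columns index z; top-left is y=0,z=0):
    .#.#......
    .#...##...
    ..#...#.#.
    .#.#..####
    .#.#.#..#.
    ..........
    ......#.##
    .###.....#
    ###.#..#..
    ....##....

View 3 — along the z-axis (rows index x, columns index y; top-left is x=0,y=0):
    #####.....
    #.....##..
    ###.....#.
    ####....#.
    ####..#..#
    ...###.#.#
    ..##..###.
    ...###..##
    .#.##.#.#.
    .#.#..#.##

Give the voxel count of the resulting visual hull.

remaining voxels: 124

start: 10×10×10 = 1000 voxels
carve view 1 (along y, XZ-mask fill 73/100): 730 voxels remain
carve view 2 (along x, YZ-mask fill 32/100): 234 voxels remain
carve view 3 (along z, XY-mask fill 48/100): 124 voxels remain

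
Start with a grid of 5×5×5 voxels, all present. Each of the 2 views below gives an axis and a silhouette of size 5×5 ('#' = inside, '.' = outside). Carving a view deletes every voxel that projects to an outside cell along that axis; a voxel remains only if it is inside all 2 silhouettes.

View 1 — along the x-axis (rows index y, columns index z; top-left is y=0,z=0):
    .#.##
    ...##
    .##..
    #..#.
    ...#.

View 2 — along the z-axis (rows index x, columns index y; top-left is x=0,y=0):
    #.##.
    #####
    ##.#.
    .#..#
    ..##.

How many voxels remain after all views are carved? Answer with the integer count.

full grid |V| = 125
step 1: project along x, AND mask (10/25) → |grid| = 50
step 2: project along z, AND mask (15/25) → |grid| = 31

31 voxels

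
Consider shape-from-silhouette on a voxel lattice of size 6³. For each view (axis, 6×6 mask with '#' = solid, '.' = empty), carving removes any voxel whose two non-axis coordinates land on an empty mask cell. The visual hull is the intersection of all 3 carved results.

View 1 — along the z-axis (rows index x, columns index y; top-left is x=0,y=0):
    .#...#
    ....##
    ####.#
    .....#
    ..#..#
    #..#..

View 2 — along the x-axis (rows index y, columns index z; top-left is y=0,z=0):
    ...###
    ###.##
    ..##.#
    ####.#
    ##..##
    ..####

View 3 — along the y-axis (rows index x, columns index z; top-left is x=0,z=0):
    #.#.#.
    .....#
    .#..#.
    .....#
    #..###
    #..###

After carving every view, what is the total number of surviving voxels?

voxel count = 24

full grid |V| = 216
step 1: project along z, AND mask (14/36) → |grid| = 84
step 2: project along x, AND mask (24/36) → |grid| = 56
step 3: project along y, AND mask (15/36) → |grid| = 24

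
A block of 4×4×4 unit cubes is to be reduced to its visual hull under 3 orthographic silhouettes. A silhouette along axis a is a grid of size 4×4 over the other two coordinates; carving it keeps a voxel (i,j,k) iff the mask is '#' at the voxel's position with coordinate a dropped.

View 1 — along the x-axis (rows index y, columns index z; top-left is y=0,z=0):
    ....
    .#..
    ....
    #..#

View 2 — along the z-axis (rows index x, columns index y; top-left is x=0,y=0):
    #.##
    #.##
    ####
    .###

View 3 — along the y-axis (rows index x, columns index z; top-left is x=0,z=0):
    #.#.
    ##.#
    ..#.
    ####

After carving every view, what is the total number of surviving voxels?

remaining voxels: 6

initial block: 4^3 = 64
after view 1 [x-axis, 3 of 16 cells solid] → remaining = 12
after view 2 [z-axis, 13 of 16 cells solid] → remaining = 10
after view 3 [y-axis, 10 of 16 cells solid] → remaining = 6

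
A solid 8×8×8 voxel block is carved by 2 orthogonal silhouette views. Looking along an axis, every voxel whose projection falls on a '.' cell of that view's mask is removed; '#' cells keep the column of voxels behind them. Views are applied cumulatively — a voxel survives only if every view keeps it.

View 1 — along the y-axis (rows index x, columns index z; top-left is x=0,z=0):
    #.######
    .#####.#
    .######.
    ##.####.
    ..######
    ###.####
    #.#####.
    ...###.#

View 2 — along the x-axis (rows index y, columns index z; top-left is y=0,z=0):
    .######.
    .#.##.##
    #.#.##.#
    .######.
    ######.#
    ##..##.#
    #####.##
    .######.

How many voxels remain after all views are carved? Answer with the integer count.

289 voxels

before carving: 512 voxels (8×8×8)
after view 1 [y-axis, 48 of 64 cells solid] → remaining = 384
after view 2 [x-axis, 47 of 64 cells solid] → remaining = 289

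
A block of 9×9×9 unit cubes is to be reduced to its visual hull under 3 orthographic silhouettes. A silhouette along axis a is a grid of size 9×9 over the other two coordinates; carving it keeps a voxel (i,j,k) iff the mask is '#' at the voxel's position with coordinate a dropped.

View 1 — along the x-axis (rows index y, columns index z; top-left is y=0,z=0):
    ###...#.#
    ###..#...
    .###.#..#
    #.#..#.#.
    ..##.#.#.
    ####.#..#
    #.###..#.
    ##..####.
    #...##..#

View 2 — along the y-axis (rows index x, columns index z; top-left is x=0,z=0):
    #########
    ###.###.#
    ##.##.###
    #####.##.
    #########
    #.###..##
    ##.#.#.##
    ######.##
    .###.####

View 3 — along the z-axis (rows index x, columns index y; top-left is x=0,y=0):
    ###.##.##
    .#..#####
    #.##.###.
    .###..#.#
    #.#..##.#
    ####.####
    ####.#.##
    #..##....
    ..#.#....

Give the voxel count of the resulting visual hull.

|visual hull| = 192

start: 9×9×9 = 729 voxels
  1. axis=0 (YZ plane), |mask|=43  ⇒  voxels=387
  2. axis=1 (XZ plane), |mask|=66  ⇒  voxels=316
  3. axis=2 (XY plane), |mask|=49  ⇒  voxels=192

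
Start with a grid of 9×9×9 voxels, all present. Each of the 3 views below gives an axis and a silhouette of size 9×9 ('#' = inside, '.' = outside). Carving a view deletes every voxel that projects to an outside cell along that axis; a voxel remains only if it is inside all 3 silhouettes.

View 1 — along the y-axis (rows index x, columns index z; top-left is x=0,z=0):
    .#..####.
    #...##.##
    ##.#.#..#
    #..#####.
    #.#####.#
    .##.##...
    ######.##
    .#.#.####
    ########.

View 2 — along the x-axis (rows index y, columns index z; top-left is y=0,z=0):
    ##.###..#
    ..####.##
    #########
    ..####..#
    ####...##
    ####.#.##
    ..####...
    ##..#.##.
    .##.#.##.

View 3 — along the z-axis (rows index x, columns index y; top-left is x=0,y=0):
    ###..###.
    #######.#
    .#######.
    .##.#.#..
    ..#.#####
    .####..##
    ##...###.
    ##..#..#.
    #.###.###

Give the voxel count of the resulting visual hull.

initial block: 9^3 = 729
carve view 1 (along y, XZ-mask fill 54/81): 486 voxels remain
carve view 2 (along x, YZ-mask fill 53/81): 320 voxels remain
carve view 3 (along z, XY-mask fill 53/81): 208 voxels remain

voxel count = 208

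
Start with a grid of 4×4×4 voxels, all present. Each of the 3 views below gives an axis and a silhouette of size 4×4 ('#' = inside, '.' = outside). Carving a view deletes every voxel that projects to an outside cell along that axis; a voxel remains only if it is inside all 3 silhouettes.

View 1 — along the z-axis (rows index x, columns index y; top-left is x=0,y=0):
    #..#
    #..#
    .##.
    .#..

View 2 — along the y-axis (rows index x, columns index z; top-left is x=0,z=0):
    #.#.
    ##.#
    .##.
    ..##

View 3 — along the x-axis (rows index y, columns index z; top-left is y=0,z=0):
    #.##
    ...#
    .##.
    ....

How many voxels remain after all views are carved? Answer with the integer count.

initial block: 4^3 = 64
[1] z-view keeps 7 columns → grid now 28
[2] y-view keeps 9 columns → grid now 16
[3] x-view keeps 6 columns → grid now 7

7 voxels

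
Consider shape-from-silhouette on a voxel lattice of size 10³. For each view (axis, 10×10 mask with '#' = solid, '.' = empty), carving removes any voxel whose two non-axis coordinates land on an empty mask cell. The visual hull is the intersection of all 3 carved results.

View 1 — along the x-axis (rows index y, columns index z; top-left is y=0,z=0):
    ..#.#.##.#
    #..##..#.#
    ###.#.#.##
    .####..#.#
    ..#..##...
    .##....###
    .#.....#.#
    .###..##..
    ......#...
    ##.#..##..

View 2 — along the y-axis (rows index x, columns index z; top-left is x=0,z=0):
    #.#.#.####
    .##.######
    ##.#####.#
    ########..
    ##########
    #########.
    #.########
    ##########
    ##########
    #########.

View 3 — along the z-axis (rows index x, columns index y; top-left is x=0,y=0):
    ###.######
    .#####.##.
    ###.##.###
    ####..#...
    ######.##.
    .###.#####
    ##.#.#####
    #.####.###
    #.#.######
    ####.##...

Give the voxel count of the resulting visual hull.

initial block: 10^3 = 1000
  1. axis=0 (YZ plane), |mask|=45  ⇒  voxels=450
  2. axis=1 (XZ plane), |mask|=88  ⇒  voxels=398
  3. axis=2 (XY plane), |mask|=75  ⇒  voxels=301

remaining voxels: 301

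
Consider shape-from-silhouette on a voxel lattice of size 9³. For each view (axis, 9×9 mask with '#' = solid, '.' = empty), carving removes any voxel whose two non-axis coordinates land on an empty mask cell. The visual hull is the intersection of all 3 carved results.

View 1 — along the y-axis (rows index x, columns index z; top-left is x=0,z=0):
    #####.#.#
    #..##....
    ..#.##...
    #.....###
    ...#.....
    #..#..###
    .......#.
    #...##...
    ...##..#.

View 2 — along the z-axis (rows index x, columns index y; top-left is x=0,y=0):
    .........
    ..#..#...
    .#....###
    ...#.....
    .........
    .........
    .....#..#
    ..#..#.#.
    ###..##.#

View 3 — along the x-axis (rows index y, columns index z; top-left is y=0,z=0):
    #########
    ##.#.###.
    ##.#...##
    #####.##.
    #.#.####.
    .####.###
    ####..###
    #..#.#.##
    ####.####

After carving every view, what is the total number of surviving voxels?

initial block: 9^3 = 729
V1 y: intersect with XZ mask (30 set) -- 270 left
V2 z: intersect with XY mask (18 set) -- 51 left
V3 x: intersect with YZ mask (60 set) -- 32 left

|visual hull| = 32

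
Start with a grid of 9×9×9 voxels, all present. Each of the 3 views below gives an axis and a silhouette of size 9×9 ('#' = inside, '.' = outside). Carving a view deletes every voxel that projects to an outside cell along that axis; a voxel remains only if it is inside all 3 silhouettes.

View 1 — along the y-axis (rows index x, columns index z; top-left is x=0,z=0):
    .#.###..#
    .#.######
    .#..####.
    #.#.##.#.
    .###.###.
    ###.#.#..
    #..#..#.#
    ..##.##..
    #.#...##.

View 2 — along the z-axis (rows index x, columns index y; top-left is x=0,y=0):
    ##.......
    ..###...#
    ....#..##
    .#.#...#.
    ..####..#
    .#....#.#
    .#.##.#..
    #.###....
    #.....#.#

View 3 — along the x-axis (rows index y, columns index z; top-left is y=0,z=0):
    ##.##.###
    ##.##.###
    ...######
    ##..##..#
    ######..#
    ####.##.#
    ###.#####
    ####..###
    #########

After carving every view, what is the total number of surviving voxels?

start: 9×9×9 = 729 voxels
carve view 1 (along y, XZ-mask fill 45/81): 405 voxels remain
carve view 2 (along z, XY-mask fill 31/81): 157 voxels remain
carve view 3 (along x, YZ-mask fill 63/81): 117 voxels remain

|visual hull| = 117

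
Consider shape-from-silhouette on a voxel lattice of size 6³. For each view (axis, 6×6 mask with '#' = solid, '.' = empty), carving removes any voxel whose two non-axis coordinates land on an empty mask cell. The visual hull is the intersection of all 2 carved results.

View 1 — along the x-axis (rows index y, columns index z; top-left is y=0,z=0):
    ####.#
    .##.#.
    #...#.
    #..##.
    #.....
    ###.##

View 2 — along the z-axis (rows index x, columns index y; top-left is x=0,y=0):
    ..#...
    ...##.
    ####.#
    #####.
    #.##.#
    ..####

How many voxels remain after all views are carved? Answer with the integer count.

64 voxels

full grid |V| = 216
V1 x: intersect with YZ mask (19 set) -- 114 left
V2 z: intersect with XY mask (21 set) -- 64 left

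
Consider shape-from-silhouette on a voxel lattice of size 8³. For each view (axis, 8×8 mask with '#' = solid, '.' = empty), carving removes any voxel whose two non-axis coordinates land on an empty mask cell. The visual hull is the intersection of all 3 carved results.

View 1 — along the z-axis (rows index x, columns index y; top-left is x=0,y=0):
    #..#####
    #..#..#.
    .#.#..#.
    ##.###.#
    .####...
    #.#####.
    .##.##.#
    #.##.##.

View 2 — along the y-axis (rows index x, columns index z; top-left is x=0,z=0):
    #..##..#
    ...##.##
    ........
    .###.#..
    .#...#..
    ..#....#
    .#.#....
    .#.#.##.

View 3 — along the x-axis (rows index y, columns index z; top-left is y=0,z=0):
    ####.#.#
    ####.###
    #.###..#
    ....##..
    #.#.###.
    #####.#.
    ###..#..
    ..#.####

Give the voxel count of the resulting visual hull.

before carving: 512 voxels (8×8×8)
step 1: project along z, AND mask (38/64) → |grid| = 304
step 2: project along y, AND mask (22/64) → |grid| = 110
step 3: project along x, AND mask (40/64) → |grid| = 57

57 voxels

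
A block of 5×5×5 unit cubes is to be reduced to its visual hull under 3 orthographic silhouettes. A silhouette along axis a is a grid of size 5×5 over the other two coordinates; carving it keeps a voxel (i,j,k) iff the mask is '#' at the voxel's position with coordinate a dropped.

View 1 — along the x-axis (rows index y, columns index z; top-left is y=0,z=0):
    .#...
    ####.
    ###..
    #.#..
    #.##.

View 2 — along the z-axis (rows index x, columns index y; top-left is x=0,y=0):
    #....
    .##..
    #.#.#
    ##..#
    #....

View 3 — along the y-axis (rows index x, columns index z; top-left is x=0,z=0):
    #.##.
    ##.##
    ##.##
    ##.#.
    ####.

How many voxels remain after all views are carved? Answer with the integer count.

|visual hull| = 17

full grid |V| = 125
V1 x: intersect with YZ mask (13 set) -- 65 left
V2 z: intersect with XY mask (10 set) -- 24 left
V3 y: intersect with XZ mask (18 set) -- 17 left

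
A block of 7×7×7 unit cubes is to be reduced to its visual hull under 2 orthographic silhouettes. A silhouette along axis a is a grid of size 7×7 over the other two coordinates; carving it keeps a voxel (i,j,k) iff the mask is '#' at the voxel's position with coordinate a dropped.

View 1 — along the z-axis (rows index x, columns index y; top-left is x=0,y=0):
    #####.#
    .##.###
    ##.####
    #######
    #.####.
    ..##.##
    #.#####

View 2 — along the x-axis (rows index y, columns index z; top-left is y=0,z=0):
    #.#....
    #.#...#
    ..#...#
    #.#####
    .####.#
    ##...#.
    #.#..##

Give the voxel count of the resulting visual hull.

|visual hull| = 142

start: 7×7×7 = 343 voxels
step 1: project along z, AND mask (39/49) → |grid| = 273
step 2: project along x, AND mask (25/49) → |grid| = 142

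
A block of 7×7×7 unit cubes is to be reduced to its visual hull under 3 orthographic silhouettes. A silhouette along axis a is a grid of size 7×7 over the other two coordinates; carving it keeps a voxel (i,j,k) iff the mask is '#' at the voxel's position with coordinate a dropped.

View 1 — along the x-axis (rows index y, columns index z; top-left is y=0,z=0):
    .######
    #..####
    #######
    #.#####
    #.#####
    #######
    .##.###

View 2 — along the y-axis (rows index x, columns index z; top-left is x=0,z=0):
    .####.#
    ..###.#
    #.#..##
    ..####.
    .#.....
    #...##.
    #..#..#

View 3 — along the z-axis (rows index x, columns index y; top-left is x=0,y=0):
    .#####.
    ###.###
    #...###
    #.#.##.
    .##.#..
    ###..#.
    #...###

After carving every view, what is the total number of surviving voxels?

voxel count = 94

before carving: 343 voxels (7×7×7)
step 1: project along x, AND mask (42/49) → |grid| = 294
step 2: project along y, AND mask (24/49) → |grid| = 148
step 3: project along z, AND mask (30/49) → |grid| = 94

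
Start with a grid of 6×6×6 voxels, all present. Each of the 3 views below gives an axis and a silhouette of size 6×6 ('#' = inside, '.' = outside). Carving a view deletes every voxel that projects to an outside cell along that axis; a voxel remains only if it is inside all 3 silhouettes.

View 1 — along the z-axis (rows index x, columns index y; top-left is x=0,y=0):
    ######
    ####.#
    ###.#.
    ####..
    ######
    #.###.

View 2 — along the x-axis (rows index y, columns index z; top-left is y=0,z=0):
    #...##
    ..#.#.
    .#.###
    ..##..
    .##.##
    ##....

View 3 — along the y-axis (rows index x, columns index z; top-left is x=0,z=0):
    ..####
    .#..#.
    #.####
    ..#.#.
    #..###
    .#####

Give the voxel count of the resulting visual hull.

initial block: 6^3 = 216
carve view 1 (along z, XY-mask fill 29/36): 174 voxels remain
carve view 2 (along x, YZ-mask fill 17/36): 84 voxels remain
carve view 3 (along y, XZ-mask fill 22/36): 56 voxels remain

56 voxels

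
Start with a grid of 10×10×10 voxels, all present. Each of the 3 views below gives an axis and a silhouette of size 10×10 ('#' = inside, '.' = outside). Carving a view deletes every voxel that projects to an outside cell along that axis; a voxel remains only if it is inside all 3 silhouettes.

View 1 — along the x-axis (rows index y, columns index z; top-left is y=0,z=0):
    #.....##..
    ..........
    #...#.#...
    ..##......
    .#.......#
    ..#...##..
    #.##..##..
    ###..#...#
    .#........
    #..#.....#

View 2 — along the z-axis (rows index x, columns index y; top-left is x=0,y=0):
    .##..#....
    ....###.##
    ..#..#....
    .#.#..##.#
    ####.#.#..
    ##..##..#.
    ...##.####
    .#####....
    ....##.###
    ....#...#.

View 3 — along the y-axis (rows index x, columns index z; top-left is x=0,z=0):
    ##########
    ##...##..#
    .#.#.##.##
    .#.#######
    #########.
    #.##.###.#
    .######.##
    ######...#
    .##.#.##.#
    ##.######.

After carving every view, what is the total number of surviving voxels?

start: 10×10×10 = 1000 voxels
V1 x: intersect with YZ mask (27 set) -- 270 left
V2 z: intersect with XY mask (44 set) -- 111 left
V3 y: intersect with XZ mask (74 set) -- 80 left

80 voxels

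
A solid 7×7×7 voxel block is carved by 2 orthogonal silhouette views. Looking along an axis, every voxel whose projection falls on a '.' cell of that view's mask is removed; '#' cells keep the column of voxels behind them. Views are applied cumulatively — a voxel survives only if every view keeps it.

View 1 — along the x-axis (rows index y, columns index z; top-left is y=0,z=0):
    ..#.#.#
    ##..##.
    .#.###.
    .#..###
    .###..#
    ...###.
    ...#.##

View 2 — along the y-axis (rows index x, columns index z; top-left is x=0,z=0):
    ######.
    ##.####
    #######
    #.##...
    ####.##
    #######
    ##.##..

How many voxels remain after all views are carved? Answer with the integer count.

initial block: 7^3 = 343
step 1: project along x, AND mask (25/49) → |grid| = 175
step 2: project along y, AND mask (39/49) → |grid| = 135

remaining voxels: 135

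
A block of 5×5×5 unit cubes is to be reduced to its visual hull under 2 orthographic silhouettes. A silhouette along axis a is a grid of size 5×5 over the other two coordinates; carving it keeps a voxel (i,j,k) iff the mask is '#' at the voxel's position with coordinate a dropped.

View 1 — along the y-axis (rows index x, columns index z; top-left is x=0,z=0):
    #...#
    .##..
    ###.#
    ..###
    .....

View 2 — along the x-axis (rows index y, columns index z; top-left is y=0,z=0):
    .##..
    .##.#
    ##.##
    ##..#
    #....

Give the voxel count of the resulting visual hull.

|visual hull| = 30

start: 5×5×5 = 125 voxels
  1. axis=1 (XZ plane), |mask|=11  ⇒  voxels=55
  2. axis=0 (YZ plane), |mask|=13  ⇒  voxels=30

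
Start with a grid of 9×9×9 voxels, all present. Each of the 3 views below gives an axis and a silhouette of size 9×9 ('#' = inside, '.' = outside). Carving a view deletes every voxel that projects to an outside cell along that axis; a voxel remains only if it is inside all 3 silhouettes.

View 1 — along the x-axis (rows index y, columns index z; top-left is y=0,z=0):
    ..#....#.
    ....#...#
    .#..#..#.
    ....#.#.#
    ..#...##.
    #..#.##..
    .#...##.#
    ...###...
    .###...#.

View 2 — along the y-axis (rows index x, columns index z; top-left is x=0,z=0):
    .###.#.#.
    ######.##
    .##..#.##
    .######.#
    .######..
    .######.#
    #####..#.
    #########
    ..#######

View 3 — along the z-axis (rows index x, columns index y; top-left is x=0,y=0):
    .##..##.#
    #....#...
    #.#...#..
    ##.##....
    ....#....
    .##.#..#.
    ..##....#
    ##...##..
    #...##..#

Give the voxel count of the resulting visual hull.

full grid |V| = 729
step 1: project along x, AND mask (28/81) → |grid| = 252
step 2: project along y, AND mask (60/81) → |grid| = 192
step 3: project along z, AND mask (30/81) → |grid| = 72

|visual hull| = 72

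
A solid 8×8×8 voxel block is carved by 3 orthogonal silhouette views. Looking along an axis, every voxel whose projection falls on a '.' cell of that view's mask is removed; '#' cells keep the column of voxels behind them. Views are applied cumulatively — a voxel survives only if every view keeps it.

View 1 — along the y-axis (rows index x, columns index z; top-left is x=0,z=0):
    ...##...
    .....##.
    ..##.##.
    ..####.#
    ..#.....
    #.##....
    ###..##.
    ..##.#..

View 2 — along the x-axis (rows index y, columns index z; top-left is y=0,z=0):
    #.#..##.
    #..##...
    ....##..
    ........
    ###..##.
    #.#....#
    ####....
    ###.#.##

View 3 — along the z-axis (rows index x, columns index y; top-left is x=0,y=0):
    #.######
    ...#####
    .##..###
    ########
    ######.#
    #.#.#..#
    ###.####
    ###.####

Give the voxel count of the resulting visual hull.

|visual hull| = 68

start: 8×8×8 = 512 voxels
V1 y: intersect with XZ mask (25 set) -- 200 left
V2 x: intersect with YZ mask (27 set) -- 87 left
V3 z: intersect with XY mask (50 set) -- 68 left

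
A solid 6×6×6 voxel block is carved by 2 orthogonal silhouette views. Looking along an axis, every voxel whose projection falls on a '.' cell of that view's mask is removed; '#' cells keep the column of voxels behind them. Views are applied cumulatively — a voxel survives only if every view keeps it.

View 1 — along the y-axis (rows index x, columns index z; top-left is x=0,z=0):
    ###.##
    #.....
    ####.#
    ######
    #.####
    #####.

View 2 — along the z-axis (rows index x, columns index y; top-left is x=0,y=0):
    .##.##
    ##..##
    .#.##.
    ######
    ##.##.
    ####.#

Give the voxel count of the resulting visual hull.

start: 6×6×6 = 216 voxels
after view 1 [y-axis, 27 of 36 cells solid] → remaining = 162
after view 2 [z-axis, 26 of 36 cells solid] → remaining = 120

voxel count = 120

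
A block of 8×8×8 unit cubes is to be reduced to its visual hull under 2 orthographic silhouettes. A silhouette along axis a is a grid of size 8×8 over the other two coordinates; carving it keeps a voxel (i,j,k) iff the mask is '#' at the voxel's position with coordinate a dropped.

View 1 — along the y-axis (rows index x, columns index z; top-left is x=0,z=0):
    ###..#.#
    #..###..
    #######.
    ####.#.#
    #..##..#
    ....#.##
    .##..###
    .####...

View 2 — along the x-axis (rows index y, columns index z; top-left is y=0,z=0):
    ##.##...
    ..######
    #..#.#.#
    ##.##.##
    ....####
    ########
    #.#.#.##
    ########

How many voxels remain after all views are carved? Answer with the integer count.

start: 8×8×8 = 512 voxels
after view 1 [y-axis, 38 of 64 cells solid] → remaining = 304
after view 2 [x-axis, 45 of 64 cells solid] → remaining = 213

voxel count = 213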